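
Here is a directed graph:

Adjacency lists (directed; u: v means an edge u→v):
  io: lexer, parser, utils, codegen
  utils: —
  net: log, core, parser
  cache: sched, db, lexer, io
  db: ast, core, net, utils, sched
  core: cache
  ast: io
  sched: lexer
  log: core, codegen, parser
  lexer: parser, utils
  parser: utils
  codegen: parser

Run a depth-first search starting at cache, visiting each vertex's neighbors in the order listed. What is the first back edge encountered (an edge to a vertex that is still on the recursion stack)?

DFS from cache (visiting each vertex's neighbors in the order listed); mark gray on enter, black on exit:
cache gray
  sched gray
    lexer gray
      parser gray
        utils gray
        utils black
      parser black
      lexer→utils: utils black — skip
    lexer black
  sched black
  db gray
    ast gray
      io gray
        io→lexer: lexer black — skip
        io→parser: parser black — skip
        io→utils: utils black — skip
        codegen gray
          codegen→parser: parser black — skip
        codegen black
      io black
    ast black
    core gray
      core→cache: cache is gray → back edge
First back edge: core → cache.

core→cache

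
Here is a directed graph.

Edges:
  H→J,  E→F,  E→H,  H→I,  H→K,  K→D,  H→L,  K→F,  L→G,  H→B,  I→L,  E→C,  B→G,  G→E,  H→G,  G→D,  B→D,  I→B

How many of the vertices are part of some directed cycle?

A vertex is on a directed cycle iff it belongs to a strongly connected component of size ≥ 2 (or has a self-loop).
The vertices on cycles are {B, E, G, H, I, L} — 6 in total.

6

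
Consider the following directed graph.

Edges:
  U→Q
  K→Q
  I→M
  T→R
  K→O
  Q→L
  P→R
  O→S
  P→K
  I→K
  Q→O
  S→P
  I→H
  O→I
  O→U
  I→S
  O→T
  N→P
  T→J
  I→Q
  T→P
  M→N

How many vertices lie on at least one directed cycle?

A vertex is on a directed cycle iff it belongs to a strongly connected component of size ≥ 2 (or has a self-loop).
The vertices on cycles are {I, K, M, N, O, P, Q, S, T, U} — 10 in total.

10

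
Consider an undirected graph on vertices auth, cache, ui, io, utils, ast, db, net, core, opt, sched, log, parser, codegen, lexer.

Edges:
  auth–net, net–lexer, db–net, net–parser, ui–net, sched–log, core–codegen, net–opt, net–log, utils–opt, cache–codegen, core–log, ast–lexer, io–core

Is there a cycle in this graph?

No

DFS, tracking each vertex's parent; an edge to a visited non-parent vertex closes a cycle.
Start from ui:
visit ui (parent –)
  visit net (parent ui)
    visit auth (parent net)
      auth–net: parent, skip
    visit db (parent net)
      db–net: parent, skip
    visit opt (parent net)
      opt–net: parent, skip
      visit utils (parent opt)
        utils–opt: parent, skip
    net–ui: parent, skip
    visit lexer (parent net)
      visit ast (parent lexer)
        ast–lexer: parent, skip
      lexer–net: parent, skip
    visit parser (parent net)
      parser–net: parent, skip
    visit log (parent net)
      log–net: parent, skip
      visit core (parent log)
        visit codegen (parent core)
          codegen–core: parent, skip
          visit cache (parent codegen)
            cache–codegen: parent, skip
        core–log: parent, skip
        visit io (parent core)
          io–core: parent, skip
      visit sched (parent log)
        sched–log: parent, skip
No non-parent visited neighbor found — the graph is a forest.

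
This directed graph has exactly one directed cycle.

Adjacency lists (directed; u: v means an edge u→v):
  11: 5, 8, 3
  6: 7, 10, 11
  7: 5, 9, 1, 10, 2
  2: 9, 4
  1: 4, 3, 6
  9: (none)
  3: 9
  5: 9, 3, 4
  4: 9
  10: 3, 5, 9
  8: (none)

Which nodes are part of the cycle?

DFS with gray/black marking from 7:
7 gray
  5 gray
    9 gray
    9 black
    3 gray
      3→9: 9 black — skip
    3 black
    4 gray
      4→9: 9 black — skip
    4 black
  5 black
  7→9: 9 black — skip
  1 gray
    1→4: 4 black — skip
    1→3: 3 black — skip
    6 gray
      6→7: 7 is gray → back edge
Back edge closes the cycle 7 → 1 → 6 → 7; its vertices are {1, 6, 7}.

1, 6, 7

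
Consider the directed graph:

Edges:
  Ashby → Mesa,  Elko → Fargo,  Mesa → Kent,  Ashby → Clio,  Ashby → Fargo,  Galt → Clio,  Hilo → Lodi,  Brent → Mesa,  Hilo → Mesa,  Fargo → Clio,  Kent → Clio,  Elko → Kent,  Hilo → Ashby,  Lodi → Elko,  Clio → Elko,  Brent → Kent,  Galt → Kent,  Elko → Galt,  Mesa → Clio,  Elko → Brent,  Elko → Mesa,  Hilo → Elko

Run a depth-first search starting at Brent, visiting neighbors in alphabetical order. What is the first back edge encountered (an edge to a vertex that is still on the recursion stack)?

DFS from Brent (visiting neighbors in alphabetical order); mark gray on enter, black on exit:
Brent gray
  Kent gray
    Clio gray
      Elko gray
        Elko→Brent: Brent is gray → back edge
First back edge: Elko → Brent.

Elko→Brent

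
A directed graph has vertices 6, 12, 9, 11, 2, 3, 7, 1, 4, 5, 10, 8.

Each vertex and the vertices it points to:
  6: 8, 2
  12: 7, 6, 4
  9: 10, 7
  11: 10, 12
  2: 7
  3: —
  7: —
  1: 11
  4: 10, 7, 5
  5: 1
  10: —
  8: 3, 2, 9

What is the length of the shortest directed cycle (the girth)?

For each vertex v, BFS finds the shortest path from v back to v.
The shortest such closed walk is 12 → 4 → 5 → 1 → 11 → 12, length 5.

5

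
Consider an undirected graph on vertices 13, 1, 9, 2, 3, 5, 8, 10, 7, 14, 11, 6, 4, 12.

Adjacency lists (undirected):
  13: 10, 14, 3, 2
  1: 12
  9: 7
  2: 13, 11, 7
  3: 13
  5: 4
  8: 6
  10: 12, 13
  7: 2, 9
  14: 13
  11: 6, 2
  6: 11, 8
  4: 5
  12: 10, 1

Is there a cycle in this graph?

No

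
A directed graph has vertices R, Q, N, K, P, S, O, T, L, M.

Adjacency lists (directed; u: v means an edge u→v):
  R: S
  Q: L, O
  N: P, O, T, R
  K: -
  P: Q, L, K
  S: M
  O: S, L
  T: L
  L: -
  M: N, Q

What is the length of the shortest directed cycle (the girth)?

4

For each vertex v, BFS finds the shortest path from v back to v.
The shortest such closed walk is N → O → S → M → N, length 4.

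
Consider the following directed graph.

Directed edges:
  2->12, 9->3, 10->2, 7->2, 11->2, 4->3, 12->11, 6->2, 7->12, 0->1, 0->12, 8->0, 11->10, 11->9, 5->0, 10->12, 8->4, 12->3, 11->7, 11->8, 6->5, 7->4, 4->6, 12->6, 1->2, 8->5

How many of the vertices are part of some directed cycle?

11

A vertex is on a directed cycle iff it belongs to a strongly connected component of size ≥ 2 (or has a self-loop).
The vertices on cycles are {0, 1, 2, 4, 5, 6, 7, 8, 10, 11, 12} — 11 in total.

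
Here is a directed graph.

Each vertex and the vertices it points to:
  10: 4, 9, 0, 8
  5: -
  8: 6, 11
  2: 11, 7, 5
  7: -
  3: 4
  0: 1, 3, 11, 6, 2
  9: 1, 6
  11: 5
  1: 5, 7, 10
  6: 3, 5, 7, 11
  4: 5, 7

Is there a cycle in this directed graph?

DFS with white/gray/black marking, starting from 0:
0 gray
  1 gray
    5 gray
    5 black
    7 gray
    7 black
    10 gray
      4 gray
        4→5: 5 black — skip
        4→7: 7 black — skip
      4 black
      9 gray
        9→1: 1 is gray → back edge
Back edge found, so a cycle exists: 1 → 10 → 9 → 1.

Yes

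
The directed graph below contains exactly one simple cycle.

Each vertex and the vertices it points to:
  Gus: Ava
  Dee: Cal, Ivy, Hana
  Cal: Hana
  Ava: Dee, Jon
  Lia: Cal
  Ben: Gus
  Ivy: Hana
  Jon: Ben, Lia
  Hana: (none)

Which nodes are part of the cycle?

DFS with gray/black marking from Gus:
Gus gray
  Ava gray
    Dee gray
      Cal gray
        Hana gray
        Hana black
      Cal black
      Ivy gray
        Ivy→Hana: Hana black — skip
      Ivy black
      Dee→Hana: Hana black — skip
    Dee black
    Jon gray
      Ben gray
        Ben→Gus: Gus is gray → back edge
Back edge closes the cycle Gus → Ava → Jon → Ben → Gus; its vertices are {Ava, Ben, Gus, Jon}.

Ava, Ben, Gus, Jon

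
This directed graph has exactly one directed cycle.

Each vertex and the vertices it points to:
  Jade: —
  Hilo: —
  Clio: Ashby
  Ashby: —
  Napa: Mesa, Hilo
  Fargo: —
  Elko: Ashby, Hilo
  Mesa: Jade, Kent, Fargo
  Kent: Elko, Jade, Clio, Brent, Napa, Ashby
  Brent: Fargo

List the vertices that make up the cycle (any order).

DFS with gray/black marking from Kent:
Kent gray
  Elko gray
    Ashby gray
    Ashby black
    Hilo gray
    Hilo black
  Elko black
  Jade gray
  Jade black
  Clio gray
    Clio→Ashby: Ashby black — skip
  Clio black
  Brent gray
    Fargo gray
    Fargo black
  Brent black
  Napa gray
    Mesa gray
      Mesa→Jade: Jade black — skip
      Mesa→Kent: Kent is gray → back edge
Back edge closes the cycle Kent → Napa → Mesa → Kent; its vertices are {Kent, Mesa, Napa}.

Kent, Mesa, Napa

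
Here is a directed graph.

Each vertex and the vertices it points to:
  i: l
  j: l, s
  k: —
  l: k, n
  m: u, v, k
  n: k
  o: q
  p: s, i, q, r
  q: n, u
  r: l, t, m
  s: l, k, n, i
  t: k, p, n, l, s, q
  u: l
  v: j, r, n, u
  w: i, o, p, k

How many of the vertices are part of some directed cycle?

5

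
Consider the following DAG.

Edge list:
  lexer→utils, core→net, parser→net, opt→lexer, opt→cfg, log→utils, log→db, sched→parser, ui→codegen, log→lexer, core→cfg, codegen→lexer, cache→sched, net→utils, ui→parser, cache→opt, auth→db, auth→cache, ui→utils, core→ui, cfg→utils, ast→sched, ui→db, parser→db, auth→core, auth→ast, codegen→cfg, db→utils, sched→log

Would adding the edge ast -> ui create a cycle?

No

Adding ast→ui creates a cycle iff ui can already reach ast.
Explore from ui: no path reaches ast. The graph stays acyclic.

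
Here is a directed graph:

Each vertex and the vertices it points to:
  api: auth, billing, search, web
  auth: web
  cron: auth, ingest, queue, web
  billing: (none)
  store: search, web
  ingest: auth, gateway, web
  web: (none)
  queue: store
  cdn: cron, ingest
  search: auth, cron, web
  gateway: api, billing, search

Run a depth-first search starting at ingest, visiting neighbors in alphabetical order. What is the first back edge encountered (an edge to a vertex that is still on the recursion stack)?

cron->ingest

DFS from ingest (visiting neighbors in alphabetical order); mark gray on enter, black on exit:
ingest gray
  auth gray
    web gray
    web black
  auth black
  gateway gray
    api gray
      api→auth: auth black — skip
      billing gray
      billing black
      search gray
        search→auth: auth black — skip
        cron gray
          cron→auth: auth black — skip
          cron→ingest: ingest is gray → back edge
First back edge: cron → ingest.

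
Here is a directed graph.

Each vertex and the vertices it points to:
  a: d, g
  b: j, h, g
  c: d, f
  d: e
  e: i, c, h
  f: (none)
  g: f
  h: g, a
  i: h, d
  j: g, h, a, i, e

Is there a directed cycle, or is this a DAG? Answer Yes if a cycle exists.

Yes

DFS with white/gray/black marking, starting from i:
i gray
  h gray
    g gray
      f gray
      f black
    g black
    a gray
      d gray
        e gray
          e→i: i is gray → back edge
Back edge found, so a cycle exists: i → h → a → d → e → i.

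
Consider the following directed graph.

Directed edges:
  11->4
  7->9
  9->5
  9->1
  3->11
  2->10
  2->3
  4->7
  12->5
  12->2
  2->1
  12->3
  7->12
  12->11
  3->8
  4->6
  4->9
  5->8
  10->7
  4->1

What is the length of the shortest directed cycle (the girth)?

4

For each vertex v, BFS finds the shortest path from v back to v.
The shortest such closed walk is 4 → 7 → 12 → 11 → 4, length 4.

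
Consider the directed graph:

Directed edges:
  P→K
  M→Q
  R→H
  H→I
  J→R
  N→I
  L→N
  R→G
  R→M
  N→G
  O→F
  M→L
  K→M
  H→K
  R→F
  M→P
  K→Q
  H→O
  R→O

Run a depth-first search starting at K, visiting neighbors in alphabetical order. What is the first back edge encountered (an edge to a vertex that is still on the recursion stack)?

DFS from K (visiting neighbors in alphabetical order); mark gray on enter, black on exit:
K gray
  M gray
    L gray
      N gray
        G gray
        G black
        I gray
        I black
      N black
    L black
    P gray
      P→K: K is gray → back edge
First back edge: P → K.

P->K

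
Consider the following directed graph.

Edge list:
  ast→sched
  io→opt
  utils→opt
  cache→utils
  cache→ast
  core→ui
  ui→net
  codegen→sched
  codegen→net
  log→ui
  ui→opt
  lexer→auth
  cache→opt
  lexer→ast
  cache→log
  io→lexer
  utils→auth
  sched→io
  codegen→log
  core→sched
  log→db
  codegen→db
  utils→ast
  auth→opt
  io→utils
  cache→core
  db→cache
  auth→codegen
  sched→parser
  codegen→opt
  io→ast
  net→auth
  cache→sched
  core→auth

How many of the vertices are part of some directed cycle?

A vertex is on a directed cycle iff it belongs to a strongly connected component of size ≥ 2 (or has a self-loop).
The vertices on cycles are {db, io, ui, ast, log, net, auth, core, cache, lexer, sched, utils, codegen} — 13 in total.

13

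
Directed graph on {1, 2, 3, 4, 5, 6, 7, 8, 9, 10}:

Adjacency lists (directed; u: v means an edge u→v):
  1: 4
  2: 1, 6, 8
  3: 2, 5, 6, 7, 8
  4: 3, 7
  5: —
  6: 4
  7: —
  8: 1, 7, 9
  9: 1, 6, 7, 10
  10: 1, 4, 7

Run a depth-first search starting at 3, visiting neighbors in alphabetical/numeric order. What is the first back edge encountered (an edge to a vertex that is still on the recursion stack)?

DFS from 3 (visiting neighbors in alphabetical/numeric order); mark gray on enter, black on exit:
3 gray
  2 gray
    1 gray
      4 gray
        4→3: 3 is gray → back edge
First back edge: 4 → 3.

4->3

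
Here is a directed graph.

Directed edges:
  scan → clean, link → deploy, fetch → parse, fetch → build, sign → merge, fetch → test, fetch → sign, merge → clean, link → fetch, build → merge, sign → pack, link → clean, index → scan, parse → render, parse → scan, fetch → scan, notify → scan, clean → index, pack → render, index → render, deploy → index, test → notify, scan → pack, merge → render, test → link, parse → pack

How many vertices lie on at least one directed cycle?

6

A vertex is on a directed cycle iff it belongs to a strongly connected component of size ≥ 2 (or has a self-loop).
The vertices on cycles are {link, scan, test, clean, fetch, index} — 6 in total.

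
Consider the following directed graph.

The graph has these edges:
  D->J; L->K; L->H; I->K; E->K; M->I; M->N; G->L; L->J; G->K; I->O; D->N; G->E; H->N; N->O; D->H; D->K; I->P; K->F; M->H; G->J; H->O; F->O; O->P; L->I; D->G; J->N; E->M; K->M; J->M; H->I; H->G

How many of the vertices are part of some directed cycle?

8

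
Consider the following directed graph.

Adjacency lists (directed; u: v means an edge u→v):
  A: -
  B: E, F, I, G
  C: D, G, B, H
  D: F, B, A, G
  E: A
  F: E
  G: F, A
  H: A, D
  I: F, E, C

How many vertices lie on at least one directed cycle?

5

A vertex is on a directed cycle iff it belongs to a strongly connected component of size ≥ 2 (or has a self-loop).
The vertices on cycles are {B, C, D, H, I} — 5 in total.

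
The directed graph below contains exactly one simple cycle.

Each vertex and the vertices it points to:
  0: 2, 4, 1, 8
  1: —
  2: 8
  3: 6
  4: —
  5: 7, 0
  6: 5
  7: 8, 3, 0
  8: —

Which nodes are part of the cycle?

DFS with gray/black marking from 6:
6 gray
  5 gray
    7 gray
      8 gray
      8 black
      3 gray
        3→6: 6 is gray → back edge
Back edge closes the cycle 6 → 5 → 7 → 3 → 6; its vertices are {3, 5, 6, 7}.

3, 5, 6, 7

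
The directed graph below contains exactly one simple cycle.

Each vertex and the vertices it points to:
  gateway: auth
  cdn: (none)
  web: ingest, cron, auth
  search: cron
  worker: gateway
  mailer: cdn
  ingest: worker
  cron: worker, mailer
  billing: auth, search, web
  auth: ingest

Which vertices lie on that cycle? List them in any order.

DFS with gray/black marking from auth:
auth gray
  ingest gray
    worker gray
      gateway gray
        gateway→auth: auth is gray → back edge
Back edge closes the cycle auth → ingest → worker → gateway → auth; its vertices are {auth, ingest, worker, gateway}.

auth, ingest, worker, gateway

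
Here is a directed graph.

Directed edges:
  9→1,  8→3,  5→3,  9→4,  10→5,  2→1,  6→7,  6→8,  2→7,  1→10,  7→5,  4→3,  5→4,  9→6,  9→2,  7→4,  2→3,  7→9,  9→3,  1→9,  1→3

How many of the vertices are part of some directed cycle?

A vertex is on a directed cycle iff it belongs to a strongly connected component of size ≥ 2 (or has a self-loop).
The vertices on cycles are {1, 2, 6, 7, 9} — 5 in total.

5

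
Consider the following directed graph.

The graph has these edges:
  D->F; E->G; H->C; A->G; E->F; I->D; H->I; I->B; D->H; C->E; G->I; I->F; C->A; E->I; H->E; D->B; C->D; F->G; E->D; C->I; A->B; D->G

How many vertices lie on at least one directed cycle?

8

A vertex is on a directed cycle iff it belongs to a strongly connected component of size ≥ 2 (or has a self-loop).
The vertices on cycles are {A, C, D, E, F, G, H, I} — 8 in total.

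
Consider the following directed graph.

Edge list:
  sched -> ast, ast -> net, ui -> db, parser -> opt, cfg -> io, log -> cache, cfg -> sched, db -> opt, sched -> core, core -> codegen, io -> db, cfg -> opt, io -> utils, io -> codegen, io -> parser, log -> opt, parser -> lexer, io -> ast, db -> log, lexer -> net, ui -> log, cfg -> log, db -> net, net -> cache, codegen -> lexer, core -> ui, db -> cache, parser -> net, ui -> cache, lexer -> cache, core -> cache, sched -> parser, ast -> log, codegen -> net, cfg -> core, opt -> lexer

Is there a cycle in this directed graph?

No

DFS with white/gray/black marking, starting from opt:
opt gray
  lexer gray
    cache gray
    cache black
    net gray
      net→cache: cache black — skip
    net black
  lexer black
opt black
cfg gray
  io gray
    utils gray
    utils black
    parser gray
      parser→opt: opt black — skip
      parser→lexer: lexer black — skip
      parser→net: net black — skip
    parser black
    codegen gray
      codegen→lexer: lexer black — skip
      codegen→net: net black — skip
    codegen black
    db gray
      db→opt: opt black — skip
      log gray
        log→cache: cache black — skip
        log→opt: opt black — skip
      log black
      db→cache: cache black — skip
      db→net: net black — skip
    db black
    ast gray
      ast→net: net black — skip
      ast→log: log black — skip
    ast black
  io black
  sched gray
    sched→ast: ast black — skip
    sched→parser: parser black — skip
    core gray
      ui gray
        ui→cache: cache black — skip
        ui→db: db black — skip
        ui→log: log black — skip
      ui black
      core→cache: cache black — skip
      core→codegen: codegen black — skip
    core black
  sched black
  cfg→opt: opt black — skip
  cfg→log: log black — skip
  cfg→core: core black — skip
cfg black
Every edge goes to a white or black vertex — no back edge, so the graph is acyclic.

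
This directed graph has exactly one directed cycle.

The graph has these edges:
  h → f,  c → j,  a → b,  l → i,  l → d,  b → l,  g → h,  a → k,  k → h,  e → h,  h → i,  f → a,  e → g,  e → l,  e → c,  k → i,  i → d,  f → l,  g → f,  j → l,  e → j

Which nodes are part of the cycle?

a, f, h, k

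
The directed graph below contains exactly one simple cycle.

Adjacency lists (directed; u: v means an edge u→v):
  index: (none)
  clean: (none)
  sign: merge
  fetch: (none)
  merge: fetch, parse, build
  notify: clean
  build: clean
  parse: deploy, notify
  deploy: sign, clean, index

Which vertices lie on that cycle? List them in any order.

sign, merge, parse, deploy

DFS with gray/black marking from merge:
merge gray
  fetch gray
  fetch black
  parse gray
    deploy gray
      sign gray
        sign→merge: merge is gray → back edge
Back edge closes the cycle merge → parse → deploy → sign → merge; its vertices are {sign, merge, parse, deploy}.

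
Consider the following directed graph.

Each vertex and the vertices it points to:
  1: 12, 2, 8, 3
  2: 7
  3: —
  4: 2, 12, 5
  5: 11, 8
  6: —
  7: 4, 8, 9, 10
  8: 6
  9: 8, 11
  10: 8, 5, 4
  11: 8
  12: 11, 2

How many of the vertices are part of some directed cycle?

5

A vertex is on a directed cycle iff it belongs to a strongly connected component of size ≥ 2 (or has a self-loop).
The vertices on cycles are {2, 4, 7, 10, 12} — 5 in total.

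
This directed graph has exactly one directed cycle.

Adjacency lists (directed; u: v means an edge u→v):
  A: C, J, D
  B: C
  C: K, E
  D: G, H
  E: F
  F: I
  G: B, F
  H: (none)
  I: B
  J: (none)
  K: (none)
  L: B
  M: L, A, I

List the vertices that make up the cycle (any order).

DFS with gray/black marking from C:
C gray
  K gray
  K black
  E gray
    F gray
      I gray
        B gray
          B→C: C is gray → back edge
Back edge closes the cycle C → E → F → I → B → C; its vertices are {B, C, E, F, I}.

B, C, E, F, I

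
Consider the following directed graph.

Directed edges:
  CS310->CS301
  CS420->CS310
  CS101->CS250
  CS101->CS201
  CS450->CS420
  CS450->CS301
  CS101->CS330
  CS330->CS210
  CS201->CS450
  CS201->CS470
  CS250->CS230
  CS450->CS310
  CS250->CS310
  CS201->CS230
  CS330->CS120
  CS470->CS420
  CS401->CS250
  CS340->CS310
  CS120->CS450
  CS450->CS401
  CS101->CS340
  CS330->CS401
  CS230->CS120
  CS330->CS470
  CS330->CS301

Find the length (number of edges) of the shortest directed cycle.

5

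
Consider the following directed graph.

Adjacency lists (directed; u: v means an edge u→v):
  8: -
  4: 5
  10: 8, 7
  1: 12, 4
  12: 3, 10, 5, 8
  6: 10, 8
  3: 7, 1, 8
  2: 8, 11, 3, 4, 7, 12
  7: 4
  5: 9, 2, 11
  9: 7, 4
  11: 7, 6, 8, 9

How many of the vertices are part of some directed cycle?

11

A vertex is on a directed cycle iff it belongs to a strongly connected component of size ≥ 2 (or has a self-loop).
The vertices on cycles are {1, 2, 3, 4, 5, 6, 7, 9, 10, 11, 12} — 11 in total.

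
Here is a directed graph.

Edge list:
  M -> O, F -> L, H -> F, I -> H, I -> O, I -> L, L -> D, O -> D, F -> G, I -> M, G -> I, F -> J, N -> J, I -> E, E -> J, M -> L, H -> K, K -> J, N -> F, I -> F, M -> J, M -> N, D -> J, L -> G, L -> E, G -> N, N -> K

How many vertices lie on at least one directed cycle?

7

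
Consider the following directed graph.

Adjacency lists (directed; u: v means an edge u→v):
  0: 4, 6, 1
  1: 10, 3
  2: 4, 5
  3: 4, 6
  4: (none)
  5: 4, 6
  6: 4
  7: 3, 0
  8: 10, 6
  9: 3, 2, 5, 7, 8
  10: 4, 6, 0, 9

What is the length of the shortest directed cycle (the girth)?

For each vertex v, BFS finds the shortest path from v back to v.
The shortest such closed walk is 9 → 8 → 10 → 9, length 3.

3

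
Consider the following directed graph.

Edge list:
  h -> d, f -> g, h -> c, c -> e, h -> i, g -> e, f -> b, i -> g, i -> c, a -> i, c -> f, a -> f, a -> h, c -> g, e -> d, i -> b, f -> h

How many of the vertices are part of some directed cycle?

A vertex is on a directed cycle iff it belongs to a strongly connected component of size ≥ 2 (or has a self-loop).
The vertices on cycles are {c, f, h, i} — 4 in total.

4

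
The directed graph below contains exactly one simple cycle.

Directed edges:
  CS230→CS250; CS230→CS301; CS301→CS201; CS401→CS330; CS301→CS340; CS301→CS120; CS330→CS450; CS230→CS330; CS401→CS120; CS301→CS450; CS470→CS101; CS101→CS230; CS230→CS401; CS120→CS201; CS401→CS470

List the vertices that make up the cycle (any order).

CS101, CS230, CS401, CS470

DFS with gray/black marking from CS230:
CS230 gray
  CS401 gray
    CS330 gray
      CS450 gray
      CS450 black
    CS330 black
    CS120 gray
      CS201 gray
      CS201 black
    CS120 black
    CS470 gray
      CS101 gray
        CS101→CS230: CS230 is gray → back edge
Back edge closes the cycle CS230 → CS401 → CS470 → CS101 → CS230; its vertices are {CS101, CS230, CS401, CS470}.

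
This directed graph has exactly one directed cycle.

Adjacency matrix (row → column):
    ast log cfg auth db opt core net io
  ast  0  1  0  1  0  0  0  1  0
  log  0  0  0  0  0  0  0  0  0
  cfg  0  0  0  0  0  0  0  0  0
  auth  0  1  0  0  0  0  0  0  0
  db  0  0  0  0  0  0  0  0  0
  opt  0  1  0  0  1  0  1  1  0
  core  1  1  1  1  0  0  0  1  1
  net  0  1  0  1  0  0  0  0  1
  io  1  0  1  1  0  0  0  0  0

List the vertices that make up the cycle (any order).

io, ast, net

DFS with gray/black marking from io:
io gray
  auth gray
    log gray
    log black
  auth black
  cfg gray
  cfg black
  ast gray
    ast→log: log black — skip
    ast→auth: auth black — skip
    net gray
      net→auth: auth black — skip
      net→io: io is gray → back edge
Back edge closes the cycle io → ast → net → io; its vertices are {io, ast, net}.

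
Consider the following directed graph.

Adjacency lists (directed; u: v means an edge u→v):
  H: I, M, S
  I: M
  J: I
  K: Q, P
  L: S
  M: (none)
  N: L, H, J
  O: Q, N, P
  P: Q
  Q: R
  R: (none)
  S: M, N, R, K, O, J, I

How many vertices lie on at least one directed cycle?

5

A vertex is on a directed cycle iff it belongs to a strongly connected component of size ≥ 2 (or has a self-loop).
The vertices on cycles are {H, L, N, O, S} — 5 in total.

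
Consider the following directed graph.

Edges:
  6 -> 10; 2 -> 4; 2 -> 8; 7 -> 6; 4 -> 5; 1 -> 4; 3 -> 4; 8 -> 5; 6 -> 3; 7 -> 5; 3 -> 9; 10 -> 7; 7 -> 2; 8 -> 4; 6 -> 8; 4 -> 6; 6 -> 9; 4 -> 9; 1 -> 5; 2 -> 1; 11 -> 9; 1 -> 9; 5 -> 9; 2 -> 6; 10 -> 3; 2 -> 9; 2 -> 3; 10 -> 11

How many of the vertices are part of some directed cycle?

8

A vertex is on a directed cycle iff it belongs to a strongly connected component of size ≥ 2 (or has a self-loop).
The vertices on cycles are {1, 2, 3, 4, 6, 7, 8, 10} — 8 in total.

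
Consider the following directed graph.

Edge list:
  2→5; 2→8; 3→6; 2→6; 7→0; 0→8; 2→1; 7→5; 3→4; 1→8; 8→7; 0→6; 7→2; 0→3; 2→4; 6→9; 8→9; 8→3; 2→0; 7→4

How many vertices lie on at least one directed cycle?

A vertex is on a directed cycle iff it belongs to a strongly connected component of size ≥ 2 (or has a self-loop).
The vertices on cycles are {0, 1, 2, 7, 8} — 5 in total.

5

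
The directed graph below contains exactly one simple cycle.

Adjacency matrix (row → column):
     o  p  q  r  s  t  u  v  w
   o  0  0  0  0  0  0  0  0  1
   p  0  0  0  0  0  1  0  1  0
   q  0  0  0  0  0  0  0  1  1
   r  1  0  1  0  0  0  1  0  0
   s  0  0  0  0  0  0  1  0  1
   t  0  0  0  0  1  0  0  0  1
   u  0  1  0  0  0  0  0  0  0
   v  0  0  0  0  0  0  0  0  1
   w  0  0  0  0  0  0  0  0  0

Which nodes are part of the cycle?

p, s, t, u

DFS with gray/black marking from u:
u gray
  p gray
    t gray
      s gray
        w gray
        w black
        s→u: u is gray → back edge
Back edge closes the cycle u → p → t → s → u; its vertices are {p, s, t, u}.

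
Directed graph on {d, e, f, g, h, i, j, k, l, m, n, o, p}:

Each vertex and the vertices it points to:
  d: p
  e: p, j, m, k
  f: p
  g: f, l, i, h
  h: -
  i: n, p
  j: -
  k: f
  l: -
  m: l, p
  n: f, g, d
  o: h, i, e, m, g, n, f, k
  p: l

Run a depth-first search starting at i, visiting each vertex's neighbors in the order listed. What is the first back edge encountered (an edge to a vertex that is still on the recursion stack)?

g->i

DFS from i (visiting each vertex's neighbors in the order listed); mark gray on enter, black on exit:
i gray
  n gray
    f gray
      p gray
        l gray
        l black
      p black
    f black
    g gray
      g→f: f black — skip
      g→l: l black — skip
      g→i: i is gray → back edge
First back edge: g → i.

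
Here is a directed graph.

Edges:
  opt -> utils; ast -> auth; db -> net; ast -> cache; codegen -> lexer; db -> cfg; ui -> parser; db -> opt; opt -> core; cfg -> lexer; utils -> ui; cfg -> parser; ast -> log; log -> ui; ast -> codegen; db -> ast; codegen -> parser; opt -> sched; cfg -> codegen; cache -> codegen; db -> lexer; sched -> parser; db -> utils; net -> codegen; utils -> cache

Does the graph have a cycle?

DFS with white/gray/black marking, starting from opt:
opt gray
  utils gray
    ui gray
      parser gray
      parser black
    ui black
    cache gray
      codegen gray
        codegen→parser: parser black — skip
        lexer gray
        lexer black
      codegen black
    cache black
  utils black
  sched gray
    sched→parser: parser black — skip
  sched black
  core gray
  core black
opt black
auth gray
auth black
net gray
  net→codegen: codegen black — skip
net black
db gray
  db→lexer: lexer black — skip
  db→utils: utils black — skip
  db→net: net black — skip
  cfg gray
    cfg→lexer: lexer black — skip
    cfg→codegen: codegen black — skip
    cfg→parser: parser black — skip
  cfg black
  ast gray
    ast→auth: auth black — skip
    ast→cache: cache black — skip
    ast→codegen: codegen black — skip
    log gray
      log→ui: ui black — skip
    log black
  ast black
  db→opt: opt black — skip
db black
Every edge goes to a white or black vertex — no back edge, so the graph is acyclic.

No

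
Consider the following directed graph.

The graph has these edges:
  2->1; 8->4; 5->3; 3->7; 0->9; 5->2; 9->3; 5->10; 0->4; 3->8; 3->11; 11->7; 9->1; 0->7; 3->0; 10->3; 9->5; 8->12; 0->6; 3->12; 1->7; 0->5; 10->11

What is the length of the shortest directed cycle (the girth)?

3

For each vertex v, BFS finds the shortest path from v back to v.
The shortest such closed walk is 5 → 3 → 0 → 5, length 3.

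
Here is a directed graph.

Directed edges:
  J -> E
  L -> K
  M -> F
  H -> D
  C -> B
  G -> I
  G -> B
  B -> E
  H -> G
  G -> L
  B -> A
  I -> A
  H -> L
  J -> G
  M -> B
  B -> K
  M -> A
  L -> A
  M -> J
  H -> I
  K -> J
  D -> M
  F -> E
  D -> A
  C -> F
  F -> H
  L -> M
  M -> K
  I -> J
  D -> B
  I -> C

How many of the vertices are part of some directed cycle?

11

A vertex is on a directed cycle iff it belongs to a strongly connected component of size ≥ 2 (or has a self-loop).
The vertices on cycles are {B, C, D, F, G, H, I, J, K, L, M} — 11 in total.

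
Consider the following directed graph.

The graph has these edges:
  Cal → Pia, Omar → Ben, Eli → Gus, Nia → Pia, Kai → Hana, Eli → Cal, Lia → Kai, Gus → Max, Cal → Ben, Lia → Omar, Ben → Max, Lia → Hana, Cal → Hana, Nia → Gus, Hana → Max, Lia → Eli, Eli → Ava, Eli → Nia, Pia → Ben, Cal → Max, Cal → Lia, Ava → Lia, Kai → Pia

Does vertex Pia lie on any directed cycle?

Pia lies on a cycle iff there is a path from Pia back to itself.
Exploring from Pia, it never reaches itself; equivalently, its strongly connected component is a singleton.

No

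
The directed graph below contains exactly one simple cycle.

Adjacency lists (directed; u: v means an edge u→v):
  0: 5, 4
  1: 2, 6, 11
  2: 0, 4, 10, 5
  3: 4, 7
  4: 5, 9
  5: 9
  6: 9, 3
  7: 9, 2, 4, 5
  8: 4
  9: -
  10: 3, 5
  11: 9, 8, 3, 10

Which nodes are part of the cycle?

DFS with gray/black marking from 2:
2 gray
  0 gray
    5 gray
      9 gray
      9 black
    5 black
    4 gray
      4→5: 5 black — skip
      4→9: 9 black — skip
    4 black
  0 black
  2→4: 4 black — skip
  10 gray
    3 gray
      3→4: 4 black — skip
      7 gray
        7→9: 9 black — skip
        7→2: 2 is gray → back edge
Back edge closes the cycle 2 → 10 → 3 → 7 → 2; its vertices are {2, 3, 7, 10}.

2, 3, 7, 10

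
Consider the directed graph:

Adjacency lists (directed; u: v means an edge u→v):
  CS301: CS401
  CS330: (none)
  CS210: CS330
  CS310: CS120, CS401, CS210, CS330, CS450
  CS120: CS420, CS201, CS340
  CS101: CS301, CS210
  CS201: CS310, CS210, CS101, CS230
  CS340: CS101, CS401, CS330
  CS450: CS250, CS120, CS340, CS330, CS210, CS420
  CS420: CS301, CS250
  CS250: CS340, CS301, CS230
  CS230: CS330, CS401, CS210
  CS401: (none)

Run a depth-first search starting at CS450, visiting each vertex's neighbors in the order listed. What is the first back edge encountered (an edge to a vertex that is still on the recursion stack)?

DFS from CS450 (visiting each vertex's neighbors in the order listed); mark gray on enter, black on exit:
CS450 gray
  CS250 gray
    CS340 gray
      CS101 gray
        CS301 gray
          CS401 gray
          CS401 black
        CS301 black
        CS210 gray
          CS330 gray
          CS330 black
        CS210 black
      CS101 black
      CS340→CS401: CS401 black — skip
      CS340→CS330: CS330 black — skip
    CS340 black
    CS250→CS301: CS301 black — skip
    CS230 gray
      CS230→CS330: CS330 black — skip
      CS230→CS401: CS401 black — skip
      CS230→CS210: CS210 black — skip
    CS230 black
  CS250 black
  CS120 gray
    CS420 gray
      CS420→CS301: CS301 black — skip
      CS420→CS250: CS250 black — skip
    CS420 black
    CS201 gray
      CS310 gray
        CS310→CS120: CS120 is gray → back edge
First back edge: CS310 → CS120.

CS310->CS120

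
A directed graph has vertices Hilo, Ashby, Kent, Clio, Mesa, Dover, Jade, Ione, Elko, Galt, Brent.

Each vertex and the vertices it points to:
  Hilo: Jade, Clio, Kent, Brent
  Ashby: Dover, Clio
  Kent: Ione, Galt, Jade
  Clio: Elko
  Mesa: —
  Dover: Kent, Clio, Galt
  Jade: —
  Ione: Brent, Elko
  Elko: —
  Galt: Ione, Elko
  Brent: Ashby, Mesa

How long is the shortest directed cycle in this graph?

For each vertex v, BFS finds the shortest path from v back to v.
The shortest such closed walk is Brent → Ashby → Dover → Galt → Ione → Brent, length 5.

5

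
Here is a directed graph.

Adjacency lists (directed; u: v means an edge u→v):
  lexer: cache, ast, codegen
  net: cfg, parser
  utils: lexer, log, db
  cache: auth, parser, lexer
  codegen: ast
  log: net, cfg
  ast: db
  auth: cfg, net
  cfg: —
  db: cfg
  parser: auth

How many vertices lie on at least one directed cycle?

A vertex is on a directed cycle iff it belongs to a strongly connected component of size ≥ 2 (or has a self-loop).
The vertices on cycles are {net, auth, cache, lexer, parser} — 5 in total.

5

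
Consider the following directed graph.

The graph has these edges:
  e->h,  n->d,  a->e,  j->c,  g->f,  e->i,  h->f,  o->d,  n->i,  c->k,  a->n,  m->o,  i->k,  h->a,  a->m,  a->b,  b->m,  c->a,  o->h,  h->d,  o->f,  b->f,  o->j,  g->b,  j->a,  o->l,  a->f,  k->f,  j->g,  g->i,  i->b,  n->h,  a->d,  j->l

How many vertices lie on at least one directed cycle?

A vertex is on a directed cycle iff it belongs to a strongly connected component of size ≥ 2 (or has a self-loop).
The vertices on cycles are {a, b, c, e, g, h, i, j, m, n, o} — 11 in total.

11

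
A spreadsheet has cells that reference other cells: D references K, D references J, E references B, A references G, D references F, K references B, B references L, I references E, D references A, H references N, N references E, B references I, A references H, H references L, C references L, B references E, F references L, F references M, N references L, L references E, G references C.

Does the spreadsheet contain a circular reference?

Yes

DFS with white/gray/black marking, starting from M:
M gray
M black
A gray
  G gray
    C gray
      L gray
        E gray
          B gray
            B→E: E is gray → back edge
Back edge found, so a cycle exists: E → B → E.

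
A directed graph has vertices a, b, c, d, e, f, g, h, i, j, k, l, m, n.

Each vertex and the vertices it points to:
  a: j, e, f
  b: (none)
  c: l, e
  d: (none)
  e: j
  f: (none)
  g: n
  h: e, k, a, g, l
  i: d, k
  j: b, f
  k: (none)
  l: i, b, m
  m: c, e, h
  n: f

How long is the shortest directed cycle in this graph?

3

For each vertex v, BFS finds the shortest path from v back to v.
The shortest such closed walk is h → l → m → h, length 3.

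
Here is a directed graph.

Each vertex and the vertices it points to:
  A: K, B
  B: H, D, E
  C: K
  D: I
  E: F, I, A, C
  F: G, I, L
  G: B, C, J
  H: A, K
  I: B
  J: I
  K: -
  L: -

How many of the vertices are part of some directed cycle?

9

A vertex is on a directed cycle iff it belongs to a strongly connected component of size ≥ 2 (or has a self-loop).
The vertices on cycles are {A, B, D, E, F, G, H, I, J} — 9 in total.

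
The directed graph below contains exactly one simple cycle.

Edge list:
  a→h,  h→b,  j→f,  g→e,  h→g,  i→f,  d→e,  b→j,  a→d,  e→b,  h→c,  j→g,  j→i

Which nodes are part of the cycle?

b, e, g, j

DFS with gray/black marking from g:
g gray
  e gray
    b gray
      j gray
        i gray
          f gray
          f black
        i black
        j→f: f black — skip
        j→g: g is gray → back edge
Back edge closes the cycle g → e → b → j → g; its vertices are {b, e, g, j}.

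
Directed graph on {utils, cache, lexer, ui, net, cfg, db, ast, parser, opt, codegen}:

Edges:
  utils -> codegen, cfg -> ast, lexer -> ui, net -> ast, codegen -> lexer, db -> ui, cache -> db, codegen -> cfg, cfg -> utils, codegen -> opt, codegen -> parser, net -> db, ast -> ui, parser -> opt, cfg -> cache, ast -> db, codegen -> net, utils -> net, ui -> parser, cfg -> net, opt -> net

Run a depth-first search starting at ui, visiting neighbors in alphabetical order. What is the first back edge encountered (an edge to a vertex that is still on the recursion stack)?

db→ui

DFS from ui (visiting neighbors in alphabetical order); mark gray on enter, black on exit:
ui gray
  parser gray
    opt gray
      net gray
        ast gray
          db gray
            db→ui: ui is gray → back edge
First back edge: db → ui.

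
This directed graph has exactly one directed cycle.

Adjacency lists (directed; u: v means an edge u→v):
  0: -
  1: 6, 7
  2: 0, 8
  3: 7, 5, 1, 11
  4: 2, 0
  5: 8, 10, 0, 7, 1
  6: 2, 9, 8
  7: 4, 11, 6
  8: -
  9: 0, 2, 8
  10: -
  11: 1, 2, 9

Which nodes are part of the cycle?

1, 7, 11

DFS with gray/black marking from 1:
1 gray
  6 gray
    2 gray
      0 gray
      0 black
      8 gray
      8 black
    2 black
    9 gray
      9→0: 0 black — skip
      9→2: 2 black — skip
      9→8: 8 black — skip
    9 black
    6→8: 8 black — skip
  6 black
  7 gray
    4 gray
      4→2: 2 black — skip
      4→0: 0 black — skip
    4 black
    11 gray
      11→1: 1 is gray → back edge
Back edge closes the cycle 1 → 7 → 11 → 1; its vertices are {1, 7, 11}.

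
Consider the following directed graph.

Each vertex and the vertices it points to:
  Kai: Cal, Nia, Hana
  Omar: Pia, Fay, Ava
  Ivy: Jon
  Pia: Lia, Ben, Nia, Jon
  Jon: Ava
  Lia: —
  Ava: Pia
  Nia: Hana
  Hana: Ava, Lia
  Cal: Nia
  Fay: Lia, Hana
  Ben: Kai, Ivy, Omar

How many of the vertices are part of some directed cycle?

11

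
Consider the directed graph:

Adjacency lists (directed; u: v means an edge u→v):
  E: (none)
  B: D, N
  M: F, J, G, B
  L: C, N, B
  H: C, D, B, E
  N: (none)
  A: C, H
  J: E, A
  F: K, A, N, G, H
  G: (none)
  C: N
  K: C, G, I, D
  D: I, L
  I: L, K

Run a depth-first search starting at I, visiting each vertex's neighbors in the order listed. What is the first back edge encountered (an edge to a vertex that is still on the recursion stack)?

DFS from I (visiting each vertex's neighbors in the order listed); mark gray on enter, black on exit:
I gray
  L gray
    C gray
      N gray
      N black
    C black
    L→N: N black — skip
    B gray
      D gray
        D→I: I is gray → back edge
First back edge: D → I.

D→I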